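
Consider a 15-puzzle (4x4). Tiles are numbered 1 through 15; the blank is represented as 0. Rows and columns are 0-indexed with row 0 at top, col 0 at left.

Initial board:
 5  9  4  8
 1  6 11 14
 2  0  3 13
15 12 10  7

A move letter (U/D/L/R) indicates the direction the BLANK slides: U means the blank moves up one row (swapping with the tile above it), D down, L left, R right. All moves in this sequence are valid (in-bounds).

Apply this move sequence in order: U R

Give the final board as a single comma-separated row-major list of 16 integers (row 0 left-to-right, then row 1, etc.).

Answer: 5, 9, 4, 8, 1, 11, 0, 14, 2, 6, 3, 13, 15, 12, 10, 7

Derivation:
After move 1 (U):
 5  9  4  8
 1  0 11 14
 2  6  3 13
15 12 10  7

After move 2 (R):
 5  9  4  8
 1 11  0 14
 2  6  3 13
15 12 10  7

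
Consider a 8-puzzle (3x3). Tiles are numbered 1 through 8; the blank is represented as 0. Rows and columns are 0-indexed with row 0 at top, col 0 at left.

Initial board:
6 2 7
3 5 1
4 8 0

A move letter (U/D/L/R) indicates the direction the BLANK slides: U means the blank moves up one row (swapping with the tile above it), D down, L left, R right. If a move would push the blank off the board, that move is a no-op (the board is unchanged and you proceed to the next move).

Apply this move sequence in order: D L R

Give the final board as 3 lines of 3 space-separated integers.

After move 1 (D):
6 2 7
3 5 1
4 8 0

After move 2 (L):
6 2 7
3 5 1
4 0 8

After move 3 (R):
6 2 7
3 5 1
4 8 0

Answer: 6 2 7
3 5 1
4 8 0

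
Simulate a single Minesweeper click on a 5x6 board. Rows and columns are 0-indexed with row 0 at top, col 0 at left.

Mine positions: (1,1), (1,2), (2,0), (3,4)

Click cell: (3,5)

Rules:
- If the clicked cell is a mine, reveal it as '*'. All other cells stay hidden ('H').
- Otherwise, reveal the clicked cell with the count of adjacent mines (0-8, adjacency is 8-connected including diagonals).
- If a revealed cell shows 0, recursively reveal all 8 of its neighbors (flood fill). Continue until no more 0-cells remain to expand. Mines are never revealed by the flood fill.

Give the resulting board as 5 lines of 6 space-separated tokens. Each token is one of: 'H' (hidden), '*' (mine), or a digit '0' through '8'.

H H H H H H
H H H H H H
H H H H H H
H H H H H 1
H H H H H H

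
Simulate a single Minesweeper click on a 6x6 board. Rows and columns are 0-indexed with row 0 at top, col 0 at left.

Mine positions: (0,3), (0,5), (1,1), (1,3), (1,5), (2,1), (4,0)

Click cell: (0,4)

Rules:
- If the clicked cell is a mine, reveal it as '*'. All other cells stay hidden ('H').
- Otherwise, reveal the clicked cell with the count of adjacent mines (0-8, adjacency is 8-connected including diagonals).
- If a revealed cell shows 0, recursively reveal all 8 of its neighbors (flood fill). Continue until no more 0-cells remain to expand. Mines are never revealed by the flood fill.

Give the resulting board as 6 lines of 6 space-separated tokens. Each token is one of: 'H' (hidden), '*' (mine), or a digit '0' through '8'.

H H H H 4 H
H H H H H H
H H H H H H
H H H H H H
H H H H H H
H H H H H H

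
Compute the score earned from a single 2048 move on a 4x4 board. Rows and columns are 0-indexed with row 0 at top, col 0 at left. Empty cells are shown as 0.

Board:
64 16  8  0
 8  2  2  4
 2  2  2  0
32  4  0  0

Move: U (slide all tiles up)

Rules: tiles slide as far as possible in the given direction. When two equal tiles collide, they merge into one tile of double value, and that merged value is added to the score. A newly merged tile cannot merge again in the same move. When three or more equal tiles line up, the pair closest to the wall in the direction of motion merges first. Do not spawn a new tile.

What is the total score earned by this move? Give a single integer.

Answer: 8

Derivation:
Slide up:
col 0: [64, 8, 2, 32] -> [64, 8, 2, 32]  score +0 (running 0)
col 1: [16, 2, 2, 4] -> [16, 4, 4, 0]  score +4 (running 4)
col 2: [8, 2, 2, 0] -> [8, 4, 0, 0]  score +4 (running 8)
col 3: [0, 4, 0, 0] -> [4, 0, 0, 0]  score +0 (running 8)
Board after move:
64 16  8  4
 8  4  4  0
 2  4  0  0
32  0  0  0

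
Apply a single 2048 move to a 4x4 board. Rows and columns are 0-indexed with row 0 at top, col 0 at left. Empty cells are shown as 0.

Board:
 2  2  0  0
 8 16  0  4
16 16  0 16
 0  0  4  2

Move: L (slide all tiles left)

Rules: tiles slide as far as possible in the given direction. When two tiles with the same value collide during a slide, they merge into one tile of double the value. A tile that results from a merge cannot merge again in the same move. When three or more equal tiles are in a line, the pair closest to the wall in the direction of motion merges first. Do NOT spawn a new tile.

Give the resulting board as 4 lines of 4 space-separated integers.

Answer:  4  0  0  0
 8 16  4  0
32 16  0  0
 4  2  0  0

Derivation:
Slide left:
row 0: [2, 2, 0, 0] -> [4, 0, 0, 0]
row 1: [8, 16, 0, 4] -> [8, 16, 4, 0]
row 2: [16, 16, 0, 16] -> [32, 16, 0, 0]
row 3: [0, 0, 4, 2] -> [4, 2, 0, 0]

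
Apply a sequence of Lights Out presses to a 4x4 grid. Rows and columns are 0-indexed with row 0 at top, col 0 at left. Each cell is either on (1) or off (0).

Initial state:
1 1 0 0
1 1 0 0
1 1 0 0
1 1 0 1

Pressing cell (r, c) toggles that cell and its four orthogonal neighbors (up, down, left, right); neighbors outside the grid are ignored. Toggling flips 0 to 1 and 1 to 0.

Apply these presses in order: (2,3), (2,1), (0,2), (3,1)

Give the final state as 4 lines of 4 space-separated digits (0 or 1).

After press 1 at (2,3):
1 1 0 0
1 1 0 1
1 1 1 1
1 1 0 0

After press 2 at (2,1):
1 1 0 0
1 0 0 1
0 0 0 1
1 0 0 0

After press 3 at (0,2):
1 0 1 1
1 0 1 1
0 0 0 1
1 0 0 0

After press 4 at (3,1):
1 0 1 1
1 0 1 1
0 1 0 1
0 1 1 0

Answer: 1 0 1 1
1 0 1 1
0 1 0 1
0 1 1 0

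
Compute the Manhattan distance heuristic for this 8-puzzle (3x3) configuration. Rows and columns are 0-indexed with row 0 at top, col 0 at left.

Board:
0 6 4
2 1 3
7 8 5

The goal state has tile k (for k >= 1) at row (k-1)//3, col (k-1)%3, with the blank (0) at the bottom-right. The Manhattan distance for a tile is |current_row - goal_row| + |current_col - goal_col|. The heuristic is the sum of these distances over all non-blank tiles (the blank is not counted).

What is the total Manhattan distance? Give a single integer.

Tile 6: at (0,1), goal (1,2), distance |0-1|+|1-2| = 2
Tile 4: at (0,2), goal (1,0), distance |0-1|+|2-0| = 3
Tile 2: at (1,0), goal (0,1), distance |1-0|+|0-1| = 2
Tile 1: at (1,1), goal (0,0), distance |1-0|+|1-0| = 2
Tile 3: at (1,2), goal (0,2), distance |1-0|+|2-2| = 1
Tile 7: at (2,0), goal (2,0), distance |2-2|+|0-0| = 0
Tile 8: at (2,1), goal (2,1), distance |2-2|+|1-1| = 0
Tile 5: at (2,2), goal (1,1), distance |2-1|+|2-1| = 2
Sum: 2 + 3 + 2 + 2 + 1 + 0 + 0 + 2 = 12

Answer: 12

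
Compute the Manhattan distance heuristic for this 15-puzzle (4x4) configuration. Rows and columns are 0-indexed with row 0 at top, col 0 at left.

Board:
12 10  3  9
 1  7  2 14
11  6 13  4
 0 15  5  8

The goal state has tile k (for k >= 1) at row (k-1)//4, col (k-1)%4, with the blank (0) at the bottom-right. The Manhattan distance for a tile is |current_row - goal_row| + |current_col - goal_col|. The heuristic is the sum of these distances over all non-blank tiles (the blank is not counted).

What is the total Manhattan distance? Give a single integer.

Answer: 35

Derivation:
Tile 12: at (0,0), goal (2,3), distance |0-2|+|0-3| = 5
Tile 10: at (0,1), goal (2,1), distance |0-2|+|1-1| = 2
Tile 3: at (0,2), goal (0,2), distance |0-0|+|2-2| = 0
Tile 9: at (0,3), goal (2,0), distance |0-2|+|3-0| = 5
Tile 1: at (1,0), goal (0,0), distance |1-0|+|0-0| = 1
Tile 7: at (1,1), goal (1,2), distance |1-1|+|1-2| = 1
Tile 2: at (1,2), goal (0,1), distance |1-0|+|2-1| = 2
Tile 14: at (1,3), goal (3,1), distance |1-3|+|3-1| = 4
Tile 11: at (2,0), goal (2,2), distance |2-2|+|0-2| = 2
Tile 6: at (2,1), goal (1,1), distance |2-1|+|1-1| = 1
Tile 13: at (2,2), goal (3,0), distance |2-3|+|2-0| = 3
Tile 4: at (2,3), goal (0,3), distance |2-0|+|3-3| = 2
Tile 15: at (3,1), goal (3,2), distance |3-3|+|1-2| = 1
Tile 5: at (3,2), goal (1,0), distance |3-1|+|2-0| = 4
Tile 8: at (3,3), goal (1,3), distance |3-1|+|3-3| = 2
Sum: 5 + 2 + 0 + 5 + 1 + 1 + 2 + 4 + 2 + 1 + 3 + 2 + 1 + 4 + 2 = 35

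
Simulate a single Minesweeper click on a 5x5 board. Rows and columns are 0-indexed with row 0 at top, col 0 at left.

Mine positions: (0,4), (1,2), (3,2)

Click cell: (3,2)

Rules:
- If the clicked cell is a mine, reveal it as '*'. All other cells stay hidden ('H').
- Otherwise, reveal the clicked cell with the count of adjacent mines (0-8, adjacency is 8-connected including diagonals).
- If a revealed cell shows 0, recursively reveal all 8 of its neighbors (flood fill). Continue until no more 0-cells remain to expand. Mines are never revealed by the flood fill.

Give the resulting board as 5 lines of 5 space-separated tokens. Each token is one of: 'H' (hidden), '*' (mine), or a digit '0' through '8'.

H H H H H
H H H H H
H H H H H
H H * H H
H H H H H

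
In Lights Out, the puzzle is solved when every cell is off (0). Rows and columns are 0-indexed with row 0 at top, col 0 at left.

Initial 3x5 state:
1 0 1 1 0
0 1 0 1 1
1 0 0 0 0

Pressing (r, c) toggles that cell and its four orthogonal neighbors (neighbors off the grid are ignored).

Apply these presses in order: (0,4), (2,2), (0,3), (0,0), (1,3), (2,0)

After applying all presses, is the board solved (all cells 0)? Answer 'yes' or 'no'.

Answer: no

Derivation:
After press 1 at (0,4):
1 0 1 0 1
0 1 0 1 0
1 0 0 0 0

After press 2 at (2,2):
1 0 1 0 1
0 1 1 1 0
1 1 1 1 0

After press 3 at (0,3):
1 0 0 1 0
0 1 1 0 0
1 1 1 1 0

After press 4 at (0,0):
0 1 0 1 0
1 1 1 0 0
1 1 1 1 0

After press 5 at (1,3):
0 1 0 0 0
1 1 0 1 1
1 1 1 0 0

After press 6 at (2,0):
0 1 0 0 0
0 1 0 1 1
0 0 1 0 0

Lights still on: 5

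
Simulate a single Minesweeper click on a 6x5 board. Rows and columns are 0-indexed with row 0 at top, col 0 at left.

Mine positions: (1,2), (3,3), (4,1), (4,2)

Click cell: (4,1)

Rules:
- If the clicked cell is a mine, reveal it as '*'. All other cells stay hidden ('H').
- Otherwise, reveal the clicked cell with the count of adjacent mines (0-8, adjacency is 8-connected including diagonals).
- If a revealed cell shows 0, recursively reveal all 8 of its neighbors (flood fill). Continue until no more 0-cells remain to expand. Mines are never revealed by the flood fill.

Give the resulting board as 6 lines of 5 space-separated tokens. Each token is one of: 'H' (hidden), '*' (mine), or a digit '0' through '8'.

H H H H H
H H H H H
H H H H H
H H H H H
H * H H H
H H H H H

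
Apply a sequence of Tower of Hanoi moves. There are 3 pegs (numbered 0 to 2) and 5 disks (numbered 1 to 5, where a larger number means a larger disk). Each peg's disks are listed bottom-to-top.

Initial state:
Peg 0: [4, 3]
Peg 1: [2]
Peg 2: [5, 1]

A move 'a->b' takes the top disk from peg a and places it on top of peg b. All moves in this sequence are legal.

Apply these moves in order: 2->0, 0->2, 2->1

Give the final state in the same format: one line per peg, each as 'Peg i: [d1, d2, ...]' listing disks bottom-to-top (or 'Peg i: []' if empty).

Answer: Peg 0: [4, 3]
Peg 1: [2, 1]
Peg 2: [5]

Derivation:
After move 1 (2->0):
Peg 0: [4, 3, 1]
Peg 1: [2]
Peg 2: [5]

After move 2 (0->2):
Peg 0: [4, 3]
Peg 1: [2]
Peg 2: [5, 1]

After move 3 (2->1):
Peg 0: [4, 3]
Peg 1: [2, 1]
Peg 2: [5]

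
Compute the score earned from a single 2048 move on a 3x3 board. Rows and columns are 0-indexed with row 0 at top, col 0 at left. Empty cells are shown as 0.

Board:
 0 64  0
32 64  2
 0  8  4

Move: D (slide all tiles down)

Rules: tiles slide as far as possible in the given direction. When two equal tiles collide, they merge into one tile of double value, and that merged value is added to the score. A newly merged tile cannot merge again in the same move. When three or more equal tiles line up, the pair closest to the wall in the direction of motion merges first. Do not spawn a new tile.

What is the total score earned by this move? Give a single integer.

Slide down:
col 0: [0, 32, 0] -> [0, 0, 32]  score +0 (running 0)
col 1: [64, 64, 8] -> [0, 128, 8]  score +128 (running 128)
col 2: [0, 2, 4] -> [0, 2, 4]  score +0 (running 128)
Board after move:
  0   0   0
  0 128   2
 32   8   4

Answer: 128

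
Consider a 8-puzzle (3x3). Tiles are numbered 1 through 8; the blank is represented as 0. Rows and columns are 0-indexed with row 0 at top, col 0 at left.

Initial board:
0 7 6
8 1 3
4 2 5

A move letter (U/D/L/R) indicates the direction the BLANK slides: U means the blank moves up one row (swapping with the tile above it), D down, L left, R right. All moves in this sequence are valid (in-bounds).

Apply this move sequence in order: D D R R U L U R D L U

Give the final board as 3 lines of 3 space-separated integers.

After move 1 (D):
8 7 6
0 1 3
4 2 5

After move 2 (D):
8 7 6
4 1 3
0 2 5

After move 3 (R):
8 7 6
4 1 3
2 0 5

After move 4 (R):
8 7 6
4 1 3
2 5 0

After move 5 (U):
8 7 6
4 1 0
2 5 3

After move 6 (L):
8 7 6
4 0 1
2 5 3

After move 7 (U):
8 0 6
4 7 1
2 5 3

After move 8 (R):
8 6 0
4 7 1
2 5 3

After move 9 (D):
8 6 1
4 7 0
2 5 3

After move 10 (L):
8 6 1
4 0 7
2 5 3

After move 11 (U):
8 0 1
4 6 7
2 5 3

Answer: 8 0 1
4 6 7
2 5 3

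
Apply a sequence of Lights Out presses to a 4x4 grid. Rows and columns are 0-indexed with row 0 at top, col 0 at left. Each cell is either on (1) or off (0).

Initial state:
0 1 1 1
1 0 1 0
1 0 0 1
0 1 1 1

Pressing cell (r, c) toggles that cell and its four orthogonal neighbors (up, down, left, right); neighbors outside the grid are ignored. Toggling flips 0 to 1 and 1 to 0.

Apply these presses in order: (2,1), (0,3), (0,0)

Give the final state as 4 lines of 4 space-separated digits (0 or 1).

Answer: 1 0 0 0
0 1 1 1
0 1 1 1
0 0 1 1

Derivation:
After press 1 at (2,1):
0 1 1 1
1 1 1 0
0 1 1 1
0 0 1 1

After press 2 at (0,3):
0 1 0 0
1 1 1 1
0 1 1 1
0 0 1 1

After press 3 at (0,0):
1 0 0 0
0 1 1 1
0 1 1 1
0 0 1 1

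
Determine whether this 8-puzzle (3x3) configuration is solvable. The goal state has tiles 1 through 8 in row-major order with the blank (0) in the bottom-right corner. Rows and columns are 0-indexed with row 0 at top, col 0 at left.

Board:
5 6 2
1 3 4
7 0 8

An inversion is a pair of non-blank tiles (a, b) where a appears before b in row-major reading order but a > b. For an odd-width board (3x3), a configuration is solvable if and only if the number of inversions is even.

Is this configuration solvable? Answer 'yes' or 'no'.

Answer: no

Derivation:
Inversions (pairs i<j in row-major order where tile[i] > tile[j] > 0): 9
9 is odd, so the puzzle is not solvable.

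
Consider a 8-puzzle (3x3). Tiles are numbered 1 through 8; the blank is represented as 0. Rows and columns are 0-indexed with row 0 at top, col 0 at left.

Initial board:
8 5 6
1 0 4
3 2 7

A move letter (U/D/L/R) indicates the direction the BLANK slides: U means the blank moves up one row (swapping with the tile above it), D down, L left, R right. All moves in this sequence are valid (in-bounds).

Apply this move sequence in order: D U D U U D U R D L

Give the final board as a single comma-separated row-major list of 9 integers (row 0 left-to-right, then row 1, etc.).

After move 1 (D):
8 5 6
1 2 4
3 0 7

After move 2 (U):
8 5 6
1 0 4
3 2 7

After move 3 (D):
8 5 6
1 2 4
3 0 7

After move 4 (U):
8 5 6
1 0 4
3 2 7

After move 5 (U):
8 0 6
1 5 4
3 2 7

After move 6 (D):
8 5 6
1 0 4
3 2 7

After move 7 (U):
8 0 6
1 5 4
3 2 7

After move 8 (R):
8 6 0
1 5 4
3 2 7

After move 9 (D):
8 6 4
1 5 0
3 2 7

After move 10 (L):
8 6 4
1 0 5
3 2 7

Answer: 8, 6, 4, 1, 0, 5, 3, 2, 7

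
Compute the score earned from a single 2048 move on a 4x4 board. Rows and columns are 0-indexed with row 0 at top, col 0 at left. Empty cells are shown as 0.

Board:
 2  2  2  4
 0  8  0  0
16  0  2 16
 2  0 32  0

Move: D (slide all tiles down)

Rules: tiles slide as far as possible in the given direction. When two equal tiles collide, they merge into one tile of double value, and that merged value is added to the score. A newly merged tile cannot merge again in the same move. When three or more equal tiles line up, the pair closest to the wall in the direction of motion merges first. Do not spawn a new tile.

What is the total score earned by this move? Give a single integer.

Answer: 4

Derivation:
Slide down:
col 0: [2, 0, 16, 2] -> [0, 2, 16, 2]  score +0 (running 0)
col 1: [2, 8, 0, 0] -> [0, 0, 2, 8]  score +0 (running 0)
col 2: [2, 0, 2, 32] -> [0, 0, 4, 32]  score +4 (running 4)
col 3: [4, 0, 16, 0] -> [0, 0, 4, 16]  score +0 (running 4)
Board after move:
 0  0  0  0
 2  0  0  0
16  2  4  4
 2  8 32 16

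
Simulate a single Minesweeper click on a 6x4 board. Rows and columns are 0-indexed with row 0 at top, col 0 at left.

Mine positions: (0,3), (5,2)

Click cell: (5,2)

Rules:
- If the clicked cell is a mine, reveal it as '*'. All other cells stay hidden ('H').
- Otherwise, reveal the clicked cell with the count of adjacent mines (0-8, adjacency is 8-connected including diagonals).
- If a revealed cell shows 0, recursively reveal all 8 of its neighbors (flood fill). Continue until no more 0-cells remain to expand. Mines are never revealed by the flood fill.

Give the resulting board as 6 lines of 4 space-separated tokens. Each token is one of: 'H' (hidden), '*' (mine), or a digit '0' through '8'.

H H H H
H H H H
H H H H
H H H H
H H H H
H H * H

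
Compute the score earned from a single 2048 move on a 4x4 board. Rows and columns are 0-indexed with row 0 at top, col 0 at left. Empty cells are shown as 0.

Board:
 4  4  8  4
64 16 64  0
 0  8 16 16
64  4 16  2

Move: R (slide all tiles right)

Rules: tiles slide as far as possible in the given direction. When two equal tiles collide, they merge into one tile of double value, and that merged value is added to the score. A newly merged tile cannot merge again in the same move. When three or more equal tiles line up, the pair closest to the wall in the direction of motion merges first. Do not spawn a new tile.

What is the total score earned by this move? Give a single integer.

Slide right:
row 0: [4, 4, 8, 4] -> [0, 8, 8, 4]  score +8 (running 8)
row 1: [64, 16, 64, 0] -> [0, 64, 16, 64]  score +0 (running 8)
row 2: [0, 8, 16, 16] -> [0, 0, 8, 32]  score +32 (running 40)
row 3: [64, 4, 16, 2] -> [64, 4, 16, 2]  score +0 (running 40)
Board after move:
 0  8  8  4
 0 64 16 64
 0  0  8 32
64  4 16  2

Answer: 40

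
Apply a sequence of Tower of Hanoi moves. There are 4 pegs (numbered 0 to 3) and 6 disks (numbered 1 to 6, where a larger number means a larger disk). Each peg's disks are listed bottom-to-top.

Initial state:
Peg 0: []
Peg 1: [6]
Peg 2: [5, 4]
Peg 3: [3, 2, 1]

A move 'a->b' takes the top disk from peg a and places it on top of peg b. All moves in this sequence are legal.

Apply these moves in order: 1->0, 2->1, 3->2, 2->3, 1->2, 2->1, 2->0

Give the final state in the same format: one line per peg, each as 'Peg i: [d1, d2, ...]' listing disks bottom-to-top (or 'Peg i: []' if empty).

Answer: Peg 0: [6, 5]
Peg 1: [4]
Peg 2: []
Peg 3: [3, 2, 1]

Derivation:
After move 1 (1->0):
Peg 0: [6]
Peg 1: []
Peg 2: [5, 4]
Peg 3: [3, 2, 1]

After move 2 (2->1):
Peg 0: [6]
Peg 1: [4]
Peg 2: [5]
Peg 3: [3, 2, 1]

After move 3 (3->2):
Peg 0: [6]
Peg 1: [4]
Peg 2: [5, 1]
Peg 3: [3, 2]

After move 4 (2->3):
Peg 0: [6]
Peg 1: [4]
Peg 2: [5]
Peg 3: [3, 2, 1]

After move 5 (1->2):
Peg 0: [6]
Peg 1: []
Peg 2: [5, 4]
Peg 3: [3, 2, 1]

After move 6 (2->1):
Peg 0: [6]
Peg 1: [4]
Peg 2: [5]
Peg 3: [3, 2, 1]

After move 7 (2->0):
Peg 0: [6, 5]
Peg 1: [4]
Peg 2: []
Peg 3: [3, 2, 1]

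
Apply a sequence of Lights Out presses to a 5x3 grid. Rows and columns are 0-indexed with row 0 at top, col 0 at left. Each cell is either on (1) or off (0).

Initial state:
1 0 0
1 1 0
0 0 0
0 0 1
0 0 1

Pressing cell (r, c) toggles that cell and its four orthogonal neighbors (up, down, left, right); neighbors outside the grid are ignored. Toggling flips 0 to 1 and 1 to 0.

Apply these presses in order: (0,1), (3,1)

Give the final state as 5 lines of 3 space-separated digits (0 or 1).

Answer: 0 1 1
1 0 0
0 1 0
1 1 0
0 1 1

Derivation:
After press 1 at (0,1):
0 1 1
1 0 0
0 0 0
0 0 1
0 0 1

After press 2 at (3,1):
0 1 1
1 0 0
0 1 0
1 1 0
0 1 1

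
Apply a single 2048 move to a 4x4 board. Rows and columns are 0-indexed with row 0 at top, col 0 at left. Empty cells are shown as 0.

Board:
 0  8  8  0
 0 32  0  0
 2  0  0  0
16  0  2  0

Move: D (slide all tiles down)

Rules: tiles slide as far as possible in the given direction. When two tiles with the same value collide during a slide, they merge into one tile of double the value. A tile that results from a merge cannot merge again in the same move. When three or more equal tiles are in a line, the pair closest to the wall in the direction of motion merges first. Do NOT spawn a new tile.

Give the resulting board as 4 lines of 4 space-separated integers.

Slide down:
col 0: [0, 0, 2, 16] -> [0, 0, 2, 16]
col 1: [8, 32, 0, 0] -> [0, 0, 8, 32]
col 2: [8, 0, 0, 2] -> [0, 0, 8, 2]
col 3: [0, 0, 0, 0] -> [0, 0, 0, 0]

Answer:  0  0  0  0
 0  0  0  0
 2  8  8  0
16 32  2  0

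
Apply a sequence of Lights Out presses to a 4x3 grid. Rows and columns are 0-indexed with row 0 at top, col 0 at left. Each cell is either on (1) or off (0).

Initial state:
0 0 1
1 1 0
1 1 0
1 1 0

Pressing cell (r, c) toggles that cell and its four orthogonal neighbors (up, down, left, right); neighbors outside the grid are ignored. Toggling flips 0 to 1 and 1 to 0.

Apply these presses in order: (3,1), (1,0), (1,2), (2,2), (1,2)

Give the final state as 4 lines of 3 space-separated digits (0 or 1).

Answer: 1 0 1
0 0 1
0 1 1
0 0 0

Derivation:
After press 1 at (3,1):
0 0 1
1 1 0
1 0 0
0 0 1

After press 2 at (1,0):
1 0 1
0 0 0
0 0 0
0 0 1

After press 3 at (1,2):
1 0 0
0 1 1
0 0 1
0 0 1

After press 4 at (2,2):
1 0 0
0 1 0
0 1 0
0 0 0

After press 5 at (1,2):
1 0 1
0 0 1
0 1 1
0 0 0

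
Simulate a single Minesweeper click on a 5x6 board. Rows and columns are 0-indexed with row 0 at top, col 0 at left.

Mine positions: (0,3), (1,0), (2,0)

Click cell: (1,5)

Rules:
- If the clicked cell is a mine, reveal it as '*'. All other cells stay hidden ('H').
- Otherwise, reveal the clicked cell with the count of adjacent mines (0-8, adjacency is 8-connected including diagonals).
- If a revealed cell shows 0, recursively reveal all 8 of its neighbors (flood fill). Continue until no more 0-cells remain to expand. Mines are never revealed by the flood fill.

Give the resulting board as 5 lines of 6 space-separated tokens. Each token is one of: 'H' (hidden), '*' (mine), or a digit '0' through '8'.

H H H H 1 0
H 2 1 1 1 0
H 2 0 0 0 0
1 1 0 0 0 0
0 0 0 0 0 0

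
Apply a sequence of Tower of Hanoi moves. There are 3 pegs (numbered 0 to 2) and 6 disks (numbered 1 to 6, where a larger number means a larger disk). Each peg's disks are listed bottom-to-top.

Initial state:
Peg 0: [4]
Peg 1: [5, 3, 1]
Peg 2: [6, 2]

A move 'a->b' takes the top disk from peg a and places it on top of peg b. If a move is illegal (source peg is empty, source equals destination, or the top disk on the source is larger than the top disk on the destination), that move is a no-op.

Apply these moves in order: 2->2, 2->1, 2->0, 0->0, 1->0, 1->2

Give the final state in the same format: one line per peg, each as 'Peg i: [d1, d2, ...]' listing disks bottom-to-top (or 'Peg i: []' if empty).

After move 1 (2->2):
Peg 0: [4]
Peg 1: [5, 3, 1]
Peg 2: [6, 2]

After move 2 (2->1):
Peg 0: [4]
Peg 1: [5, 3, 1]
Peg 2: [6, 2]

After move 3 (2->0):
Peg 0: [4, 2]
Peg 1: [5, 3, 1]
Peg 2: [6]

After move 4 (0->0):
Peg 0: [4, 2]
Peg 1: [5, 3, 1]
Peg 2: [6]

After move 5 (1->0):
Peg 0: [4, 2, 1]
Peg 1: [5, 3]
Peg 2: [6]

After move 6 (1->2):
Peg 0: [4, 2, 1]
Peg 1: [5]
Peg 2: [6, 3]

Answer: Peg 0: [4, 2, 1]
Peg 1: [5]
Peg 2: [6, 3]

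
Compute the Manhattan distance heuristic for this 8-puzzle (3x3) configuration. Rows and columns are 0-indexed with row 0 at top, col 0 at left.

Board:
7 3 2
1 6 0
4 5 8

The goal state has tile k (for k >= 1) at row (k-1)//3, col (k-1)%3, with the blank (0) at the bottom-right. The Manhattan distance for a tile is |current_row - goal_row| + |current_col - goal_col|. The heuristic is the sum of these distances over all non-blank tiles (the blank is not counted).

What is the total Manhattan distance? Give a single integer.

Tile 7: at (0,0), goal (2,0), distance |0-2|+|0-0| = 2
Tile 3: at (0,1), goal (0,2), distance |0-0|+|1-2| = 1
Tile 2: at (0,2), goal (0,1), distance |0-0|+|2-1| = 1
Tile 1: at (1,0), goal (0,0), distance |1-0|+|0-0| = 1
Tile 6: at (1,1), goal (1,2), distance |1-1|+|1-2| = 1
Tile 4: at (2,0), goal (1,0), distance |2-1|+|0-0| = 1
Tile 5: at (2,1), goal (1,1), distance |2-1|+|1-1| = 1
Tile 8: at (2,2), goal (2,1), distance |2-2|+|2-1| = 1
Sum: 2 + 1 + 1 + 1 + 1 + 1 + 1 + 1 = 9

Answer: 9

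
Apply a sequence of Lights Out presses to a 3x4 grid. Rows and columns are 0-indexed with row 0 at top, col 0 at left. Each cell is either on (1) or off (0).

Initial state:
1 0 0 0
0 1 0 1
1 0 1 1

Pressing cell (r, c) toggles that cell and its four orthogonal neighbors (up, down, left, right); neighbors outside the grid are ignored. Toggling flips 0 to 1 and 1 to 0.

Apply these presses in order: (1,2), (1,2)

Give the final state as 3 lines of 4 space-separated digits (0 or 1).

Answer: 1 0 0 0
0 1 0 1
1 0 1 1

Derivation:
After press 1 at (1,2):
1 0 1 0
0 0 1 0
1 0 0 1

After press 2 at (1,2):
1 0 0 0
0 1 0 1
1 0 1 1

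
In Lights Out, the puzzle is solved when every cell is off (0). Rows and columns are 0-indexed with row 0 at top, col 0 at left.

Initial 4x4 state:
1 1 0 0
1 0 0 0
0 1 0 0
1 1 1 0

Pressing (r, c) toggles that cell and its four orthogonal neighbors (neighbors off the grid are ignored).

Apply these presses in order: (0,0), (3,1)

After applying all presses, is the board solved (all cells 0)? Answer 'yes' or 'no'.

After press 1 at (0,0):
0 0 0 0
0 0 0 0
0 1 0 0
1 1 1 0

After press 2 at (3,1):
0 0 0 0
0 0 0 0
0 0 0 0
0 0 0 0

Lights still on: 0

Answer: yes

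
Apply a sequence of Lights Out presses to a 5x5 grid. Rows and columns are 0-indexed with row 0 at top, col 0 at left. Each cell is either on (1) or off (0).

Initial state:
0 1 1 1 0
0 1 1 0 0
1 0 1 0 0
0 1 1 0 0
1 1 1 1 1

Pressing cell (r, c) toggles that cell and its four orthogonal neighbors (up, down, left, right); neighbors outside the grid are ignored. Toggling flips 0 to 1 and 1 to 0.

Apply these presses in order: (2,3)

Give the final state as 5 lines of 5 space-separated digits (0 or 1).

After press 1 at (2,3):
0 1 1 1 0
0 1 1 1 0
1 0 0 1 1
0 1 1 1 0
1 1 1 1 1

Answer: 0 1 1 1 0
0 1 1 1 0
1 0 0 1 1
0 1 1 1 0
1 1 1 1 1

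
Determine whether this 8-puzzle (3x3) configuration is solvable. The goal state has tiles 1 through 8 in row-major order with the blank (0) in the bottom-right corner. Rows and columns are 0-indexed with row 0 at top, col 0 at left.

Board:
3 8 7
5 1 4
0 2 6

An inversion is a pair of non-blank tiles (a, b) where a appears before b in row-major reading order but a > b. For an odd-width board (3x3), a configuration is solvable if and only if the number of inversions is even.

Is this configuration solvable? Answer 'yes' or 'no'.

Answer: no

Derivation:
Inversions (pairs i<j in row-major order where tile[i] > tile[j] > 0): 17
17 is odd, so the puzzle is not solvable.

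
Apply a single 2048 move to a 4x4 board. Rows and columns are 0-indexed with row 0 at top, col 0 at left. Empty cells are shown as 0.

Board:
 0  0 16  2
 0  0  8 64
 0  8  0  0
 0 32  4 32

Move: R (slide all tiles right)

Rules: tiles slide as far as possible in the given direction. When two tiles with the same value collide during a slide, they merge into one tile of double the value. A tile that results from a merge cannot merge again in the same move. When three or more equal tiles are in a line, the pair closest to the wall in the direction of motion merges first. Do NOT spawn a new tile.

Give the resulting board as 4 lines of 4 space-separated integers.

Answer:  0  0 16  2
 0  0  8 64
 0  0  0  8
 0 32  4 32

Derivation:
Slide right:
row 0: [0, 0, 16, 2] -> [0, 0, 16, 2]
row 1: [0, 0, 8, 64] -> [0, 0, 8, 64]
row 2: [0, 8, 0, 0] -> [0, 0, 0, 8]
row 3: [0, 32, 4, 32] -> [0, 32, 4, 32]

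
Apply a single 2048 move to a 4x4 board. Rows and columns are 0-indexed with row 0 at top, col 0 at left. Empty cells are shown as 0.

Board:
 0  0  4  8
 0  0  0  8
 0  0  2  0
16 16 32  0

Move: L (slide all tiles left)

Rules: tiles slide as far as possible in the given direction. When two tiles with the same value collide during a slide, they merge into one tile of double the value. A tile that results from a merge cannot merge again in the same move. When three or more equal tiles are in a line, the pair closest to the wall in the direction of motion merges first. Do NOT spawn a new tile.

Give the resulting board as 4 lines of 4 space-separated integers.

Answer:  4  8  0  0
 8  0  0  0
 2  0  0  0
32 32  0  0

Derivation:
Slide left:
row 0: [0, 0, 4, 8] -> [4, 8, 0, 0]
row 1: [0, 0, 0, 8] -> [8, 0, 0, 0]
row 2: [0, 0, 2, 0] -> [2, 0, 0, 0]
row 3: [16, 16, 32, 0] -> [32, 32, 0, 0]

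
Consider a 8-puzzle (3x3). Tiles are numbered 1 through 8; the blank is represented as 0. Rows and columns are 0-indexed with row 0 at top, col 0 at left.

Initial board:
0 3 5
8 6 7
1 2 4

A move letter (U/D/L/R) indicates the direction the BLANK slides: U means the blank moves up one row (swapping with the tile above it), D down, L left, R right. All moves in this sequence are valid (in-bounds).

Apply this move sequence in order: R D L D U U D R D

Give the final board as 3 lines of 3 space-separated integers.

Answer: 3 6 5
8 2 7
1 0 4

Derivation:
After move 1 (R):
3 0 5
8 6 7
1 2 4

After move 2 (D):
3 6 5
8 0 7
1 2 4

After move 3 (L):
3 6 5
0 8 7
1 2 4

After move 4 (D):
3 6 5
1 8 7
0 2 4

After move 5 (U):
3 6 5
0 8 7
1 2 4

After move 6 (U):
0 6 5
3 8 7
1 2 4

After move 7 (D):
3 6 5
0 8 7
1 2 4

After move 8 (R):
3 6 5
8 0 7
1 2 4

After move 9 (D):
3 6 5
8 2 7
1 0 4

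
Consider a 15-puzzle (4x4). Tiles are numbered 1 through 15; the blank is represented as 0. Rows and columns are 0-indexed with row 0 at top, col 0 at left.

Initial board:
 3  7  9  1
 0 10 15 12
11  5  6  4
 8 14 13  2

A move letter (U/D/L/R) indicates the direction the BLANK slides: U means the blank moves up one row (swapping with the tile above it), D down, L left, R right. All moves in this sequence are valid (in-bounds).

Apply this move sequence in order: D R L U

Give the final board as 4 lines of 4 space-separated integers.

Answer:  3  7  9  1
 0 10 15 12
11  5  6  4
 8 14 13  2

Derivation:
After move 1 (D):
 3  7  9  1
11 10 15 12
 0  5  6  4
 8 14 13  2

After move 2 (R):
 3  7  9  1
11 10 15 12
 5  0  6  4
 8 14 13  2

After move 3 (L):
 3  7  9  1
11 10 15 12
 0  5  6  4
 8 14 13  2

After move 4 (U):
 3  7  9  1
 0 10 15 12
11  5  6  4
 8 14 13  2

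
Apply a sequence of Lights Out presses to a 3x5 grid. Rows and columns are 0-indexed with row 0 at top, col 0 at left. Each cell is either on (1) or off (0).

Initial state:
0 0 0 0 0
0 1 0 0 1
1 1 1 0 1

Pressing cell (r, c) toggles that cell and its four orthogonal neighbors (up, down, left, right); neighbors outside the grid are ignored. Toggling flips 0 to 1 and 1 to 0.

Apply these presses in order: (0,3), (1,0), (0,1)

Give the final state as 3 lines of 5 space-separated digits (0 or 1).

Answer: 0 1 0 1 1
1 1 0 1 1
0 1 1 0 1

Derivation:
After press 1 at (0,3):
0 0 1 1 1
0 1 0 1 1
1 1 1 0 1

After press 2 at (1,0):
1 0 1 1 1
1 0 0 1 1
0 1 1 0 1

After press 3 at (0,1):
0 1 0 1 1
1 1 0 1 1
0 1 1 0 1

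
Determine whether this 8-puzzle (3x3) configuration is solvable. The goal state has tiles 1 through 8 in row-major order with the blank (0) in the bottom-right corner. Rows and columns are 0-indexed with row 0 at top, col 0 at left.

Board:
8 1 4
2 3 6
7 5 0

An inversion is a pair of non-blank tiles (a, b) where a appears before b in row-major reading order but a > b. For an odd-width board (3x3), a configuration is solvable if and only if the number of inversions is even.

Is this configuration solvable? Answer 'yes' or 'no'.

Answer: no

Derivation:
Inversions (pairs i<j in row-major order where tile[i] > tile[j] > 0): 11
11 is odd, so the puzzle is not solvable.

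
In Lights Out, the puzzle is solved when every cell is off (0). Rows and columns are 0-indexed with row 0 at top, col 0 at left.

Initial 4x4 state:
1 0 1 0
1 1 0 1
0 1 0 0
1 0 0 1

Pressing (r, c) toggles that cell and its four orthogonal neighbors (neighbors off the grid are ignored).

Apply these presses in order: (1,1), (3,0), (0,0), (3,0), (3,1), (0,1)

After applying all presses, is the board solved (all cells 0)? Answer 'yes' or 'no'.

Answer: no

Derivation:
After press 1 at (1,1):
1 1 1 0
0 0 1 1
0 0 0 0
1 0 0 1

After press 2 at (3,0):
1 1 1 0
0 0 1 1
1 0 0 0
0 1 0 1

After press 3 at (0,0):
0 0 1 0
1 0 1 1
1 0 0 0
0 1 0 1

After press 4 at (3,0):
0 0 1 0
1 0 1 1
0 0 0 0
1 0 0 1

After press 5 at (3,1):
0 0 1 0
1 0 1 1
0 1 0 0
0 1 1 1

After press 6 at (0,1):
1 1 0 0
1 1 1 1
0 1 0 0
0 1 1 1

Lights still on: 10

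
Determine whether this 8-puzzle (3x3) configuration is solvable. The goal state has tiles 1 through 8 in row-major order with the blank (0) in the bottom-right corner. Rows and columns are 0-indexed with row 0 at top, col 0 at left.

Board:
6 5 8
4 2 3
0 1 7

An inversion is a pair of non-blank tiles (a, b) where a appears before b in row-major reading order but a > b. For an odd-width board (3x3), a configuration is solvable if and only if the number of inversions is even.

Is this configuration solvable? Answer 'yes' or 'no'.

Answer: no

Derivation:
Inversions (pairs i<j in row-major order where tile[i] > tile[j] > 0): 19
19 is odd, so the puzzle is not solvable.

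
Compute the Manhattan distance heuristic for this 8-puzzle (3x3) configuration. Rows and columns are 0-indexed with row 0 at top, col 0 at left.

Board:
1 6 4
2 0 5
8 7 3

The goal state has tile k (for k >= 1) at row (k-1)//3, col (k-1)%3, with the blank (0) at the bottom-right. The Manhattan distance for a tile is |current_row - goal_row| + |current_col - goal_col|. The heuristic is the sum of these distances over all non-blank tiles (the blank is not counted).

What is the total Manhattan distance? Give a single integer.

Answer: 12

Derivation:
Tile 1: (0,0)->(0,0) = 0
Tile 6: (0,1)->(1,2) = 2
Tile 4: (0,2)->(1,0) = 3
Tile 2: (1,0)->(0,1) = 2
Tile 5: (1,2)->(1,1) = 1
Tile 8: (2,0)->(2,1) = 1
Tile 7: (2,1)->(2,0) = 1
Tile 3: (2,2)->(0,2) = 2
Sum: 0 + 2 + 3 + 2 + 1 + 1 + 1 + 2 = 12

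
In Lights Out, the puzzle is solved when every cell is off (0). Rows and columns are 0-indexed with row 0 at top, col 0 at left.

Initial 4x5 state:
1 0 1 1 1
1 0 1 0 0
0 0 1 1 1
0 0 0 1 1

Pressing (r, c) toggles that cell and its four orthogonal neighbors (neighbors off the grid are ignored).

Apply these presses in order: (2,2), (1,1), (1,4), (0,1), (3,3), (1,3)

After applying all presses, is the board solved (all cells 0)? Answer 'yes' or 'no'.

After press 1 at (2,2):
1 0 1 1 1
1 0 0 0 0
0 1 0 0 1
0 0 1 1 1

After press 2 at (1,1):
1 1 1 1 1
0 1 1 0 0
0 0 0 0 1
0 0 1 1 1

After press 3 at (1,4):
1 1 1 1 0
0 1 1 1 1
0 0 0 0 0
0 0 1 1 1

After press 4 at (0,1):
0 0 0 1 0
0 0 1 1 1
0 0 0 0 0
0 0 1 1 1

After press 5 at (3,3):
0 0 0 1 0
0 0 1 1 1
0 0 0 1 0
0 0 0 0 0

After press 6 at (1,3):
0 0 0 0 0
0 0 0 0 0
0 0 0 0 0
0 0 0 0 0

Lights still on: 0

Answer: yes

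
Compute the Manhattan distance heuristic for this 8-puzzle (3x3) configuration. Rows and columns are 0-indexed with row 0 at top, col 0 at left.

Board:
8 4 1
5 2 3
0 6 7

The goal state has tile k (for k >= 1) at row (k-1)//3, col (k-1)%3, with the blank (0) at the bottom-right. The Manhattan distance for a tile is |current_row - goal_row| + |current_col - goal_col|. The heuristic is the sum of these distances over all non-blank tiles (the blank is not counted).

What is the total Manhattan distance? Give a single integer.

Tile 8: at (0,0), goal (2,1), distance |0-2|+|0-1| = 3
Tile 4: at (0,1), goal (1,0), distance |0-1|+|1-0| = 2
Tile 1: at (0,2), goal (0,0), distance |0-0|+|2-0| = 2
Tile 5: at (1,0), goal (1,1), distance |1-1|+|0-1| = 1
Tile 2: at (1,1), goal (0,1), distance |1-0|+|1-1| = 1
Tile 3: at (1,2), goal (0,2), distance |1-0|+|2-2| = 1
Tile 6: at (2,1), goal (1,2), distance |2-1|+|1-2| = 2
Tile 7: at (2,2), goal (2,0), distance |2-2|+|2-0| = 2
Sum: 3 + 2 + 2 + 1 + 1 + 1 + 2 + 2 = 14

Answer: 14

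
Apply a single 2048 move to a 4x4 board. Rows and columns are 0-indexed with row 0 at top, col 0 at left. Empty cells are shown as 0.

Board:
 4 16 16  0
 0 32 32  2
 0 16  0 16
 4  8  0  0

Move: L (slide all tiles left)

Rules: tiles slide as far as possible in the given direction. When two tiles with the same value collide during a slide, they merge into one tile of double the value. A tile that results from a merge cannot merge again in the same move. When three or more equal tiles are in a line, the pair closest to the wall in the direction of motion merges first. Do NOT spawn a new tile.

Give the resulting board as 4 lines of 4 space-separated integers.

Answer:  4 32  0  0
64  2  0  0
32  0  0  0
 4  8  0  0

Derivation:
Slide left:
row 0: [4, 16, 16, 0] -> [4, 32, 0, 0]
row 1: [0, 32, 32, 2] -> [64, 2, 0, 0]
row 2: [0, 16, 0, 16] -> [32, 0, 0, 0]
row 3: [4, 8, 0, 0] -> [4, 8, 0, 0]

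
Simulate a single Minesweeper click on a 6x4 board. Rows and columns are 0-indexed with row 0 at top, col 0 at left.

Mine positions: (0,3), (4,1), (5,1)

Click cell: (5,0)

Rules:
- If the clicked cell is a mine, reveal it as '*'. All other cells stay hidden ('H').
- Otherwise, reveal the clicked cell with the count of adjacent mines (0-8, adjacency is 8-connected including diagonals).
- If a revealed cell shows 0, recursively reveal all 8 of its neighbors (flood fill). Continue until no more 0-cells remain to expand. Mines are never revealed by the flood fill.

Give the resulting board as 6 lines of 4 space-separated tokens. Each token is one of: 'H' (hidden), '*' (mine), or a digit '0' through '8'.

H H H H
H H H H
H H H H
H H H H
H H H H
2 H H H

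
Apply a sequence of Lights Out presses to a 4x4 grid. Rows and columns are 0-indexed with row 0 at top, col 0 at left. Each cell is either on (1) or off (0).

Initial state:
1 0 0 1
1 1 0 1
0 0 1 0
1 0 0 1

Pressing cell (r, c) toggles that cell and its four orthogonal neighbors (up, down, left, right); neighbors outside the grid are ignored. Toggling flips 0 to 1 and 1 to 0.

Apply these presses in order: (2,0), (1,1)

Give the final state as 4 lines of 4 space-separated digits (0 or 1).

Answer: 1 1 0 1
1 0 1 1
1 0 1 0
0 0 0 1

Derivation:
After press 1 at (2,0):
1 0 0 1
0 1 0 1
1 1 1 0
0 0 0 1

After press 2 at (1,1):
1 1 0 1
1 0 1 1
1 0 1 0
0 0 0 1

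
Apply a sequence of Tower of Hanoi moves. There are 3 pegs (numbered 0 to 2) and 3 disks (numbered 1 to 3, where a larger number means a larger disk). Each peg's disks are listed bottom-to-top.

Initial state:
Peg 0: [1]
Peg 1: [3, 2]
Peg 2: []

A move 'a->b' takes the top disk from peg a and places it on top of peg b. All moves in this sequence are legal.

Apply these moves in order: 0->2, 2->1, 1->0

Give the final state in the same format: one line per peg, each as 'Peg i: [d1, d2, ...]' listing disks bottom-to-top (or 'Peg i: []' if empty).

Answer: Peg 0: [1]
Peg 1: [3, 2]
Peg 2: []

Derivation:
After move 1 (0->2):
Peg 0: []
Peg 1: [3, 2]
Peg 2: [1]

After move 2 (2->1):
Peg 0: []
Peg 1: [3, 2, 1]
Peg 2: []

After move 3 (1->0):
Peg 0: [1]
Peg 1: [3, 2]
Peg 2: []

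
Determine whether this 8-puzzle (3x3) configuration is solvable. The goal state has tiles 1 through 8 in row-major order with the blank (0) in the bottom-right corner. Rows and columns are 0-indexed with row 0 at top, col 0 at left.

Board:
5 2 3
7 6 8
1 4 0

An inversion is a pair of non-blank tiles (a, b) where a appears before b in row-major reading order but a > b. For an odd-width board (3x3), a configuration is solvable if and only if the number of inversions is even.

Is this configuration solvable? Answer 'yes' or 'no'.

Answer: no

Derivation:
Inversions (pairs i<j in row-major order where tile[i] > tile[j] > 0): 13
13 is odd, so the puzzle is not solvable.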